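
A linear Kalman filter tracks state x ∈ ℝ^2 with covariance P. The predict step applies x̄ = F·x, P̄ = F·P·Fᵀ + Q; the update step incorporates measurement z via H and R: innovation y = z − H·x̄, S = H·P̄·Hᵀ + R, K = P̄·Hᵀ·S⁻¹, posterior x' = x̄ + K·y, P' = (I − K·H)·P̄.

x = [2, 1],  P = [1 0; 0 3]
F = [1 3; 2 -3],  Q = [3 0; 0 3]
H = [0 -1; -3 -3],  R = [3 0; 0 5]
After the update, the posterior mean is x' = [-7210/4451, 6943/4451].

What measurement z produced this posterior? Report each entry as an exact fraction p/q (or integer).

x̄ = F·x = [5, 1]
P̄ = F·P·Fᵀ + Q = [31 -25; -25 34]
S = H·P̄·Hᵀ + R = [37 27; 27 140]
K = P̄·Hᵀ·S⁻¹ = [3986/4451 -1341/4451; -4031/4451 -81/4451]
x' − x̄ = [-29465/4451, 2492/4451] = K·y
y = (KᵀK)⁻¹·Kᵀ·(x' − x̄) = [-1, 19]
z = y + H·x̄ = [-1, 19] + [-1, -18] = [-2, 1]

z = [-2, 1]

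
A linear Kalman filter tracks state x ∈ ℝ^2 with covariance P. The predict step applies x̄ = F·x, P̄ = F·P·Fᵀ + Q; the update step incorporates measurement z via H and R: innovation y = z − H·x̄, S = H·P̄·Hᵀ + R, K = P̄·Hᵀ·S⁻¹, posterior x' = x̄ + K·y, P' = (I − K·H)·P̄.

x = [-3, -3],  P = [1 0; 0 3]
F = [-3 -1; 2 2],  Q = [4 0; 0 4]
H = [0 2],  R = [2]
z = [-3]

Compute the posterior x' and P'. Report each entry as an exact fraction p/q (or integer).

x' = [240/41, -72/41]
P' = [368/41 -12/41; -12/41 20/41]

x̄ = F·x = [12, -12]
P̄ = F·P·Fᵀ + Q = [16 -12; -12 20]
y = z − H·x̄ = [21]
S = H·P̄·Hᵀ + R = [82]
K = P̄·Hᵀ·S⁻¹ = [-12/41; 20/41]
x' = x̄ + K·y = [240/41, -72/41]
P' = (I − K·H)·P̄ = [368/41 -12/41; -12/41 20/41]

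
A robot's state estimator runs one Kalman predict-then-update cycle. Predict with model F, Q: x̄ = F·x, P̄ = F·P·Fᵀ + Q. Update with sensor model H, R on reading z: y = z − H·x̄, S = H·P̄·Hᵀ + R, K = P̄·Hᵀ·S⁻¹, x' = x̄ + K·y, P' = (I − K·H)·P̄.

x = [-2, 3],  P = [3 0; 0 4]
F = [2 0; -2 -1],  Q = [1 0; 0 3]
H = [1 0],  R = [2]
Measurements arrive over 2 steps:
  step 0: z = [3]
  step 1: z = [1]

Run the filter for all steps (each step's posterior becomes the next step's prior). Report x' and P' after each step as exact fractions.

step 0: x' = [31/15, -23/5], P' = [26/15 -8/5; -8/5 47/5]
step 1: x' = [243/149, 245/149], P' = [238/149 -112/149; -112/149 1718/149]

step 0: x̄ = F·x = [-4, 1]
step 0: P̄ = F·P·Fᵀ + Q = [13 -12; -12 19]
step 0: y = z − H·x̄ = [7]
step 0: S = H·P̄·Hᵀ + R = [15]
step 0: K = P̄·Hᵀ·S⁻¹ = [13/15; -4/5]
step 0: x' = x̄ + K·y = [31/15, -23/5]
step 0: P' = (I − K·H)·P̄ = [26/15 -8/5; -8/5 47/5]
step 1: x̄ = F·x = [62/15, 7/15]
step 1: P̄ = F·P·Fᵀ + Q = [119/15 -56/15; -56/15 194/15]
step 1: y = z − H·x̄ = [-47/15]
step 1: S = H·P̄·Hᵀ + R = [149/15]
step 1: K = P̄·Hᵀ·S⁻¹ = [119/149; -56/149]
step 1: x' = x̄ + K·y = [243/149, 245/149]
step 1: P' = (I − K·H)·P̄ = [238/149 -112/149; -112/149 1718/149]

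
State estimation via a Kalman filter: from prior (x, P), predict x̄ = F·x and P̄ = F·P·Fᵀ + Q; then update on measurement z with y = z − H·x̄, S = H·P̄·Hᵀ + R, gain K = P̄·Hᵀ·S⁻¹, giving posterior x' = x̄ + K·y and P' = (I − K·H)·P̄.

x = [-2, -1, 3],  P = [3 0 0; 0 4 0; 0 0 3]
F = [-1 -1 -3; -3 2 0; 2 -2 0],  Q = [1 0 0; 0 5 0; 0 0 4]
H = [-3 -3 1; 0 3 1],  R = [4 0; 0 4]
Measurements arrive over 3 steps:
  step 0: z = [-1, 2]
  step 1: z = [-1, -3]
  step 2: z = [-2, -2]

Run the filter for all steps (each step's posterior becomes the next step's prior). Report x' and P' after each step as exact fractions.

step 0: x' = [-97817/89927, 97458/89927, -72444/89927], P' = [596216/89927 -306852/89927 764456/89927; -306852/89927 177592/89927 -396316/89927; 764456/89927 -396316/89927 1123388/89927]
step 1: x' = [-1080992152/7688614509, -1525498331/7688614509, -14335091522/7688614509], P' = [68646288248/23065843527 -34632889556/23065843527 79936325848/23065843527; -34632889556/23065843527 22494347048/23065843527 -41012958100/23065843527; 79936325848/23065843527 -41012958100/23065843527 128065780556/23065843527]
step 2: x' = [7010567703508400/2554106120188471, -3566175605761708/2554106120188471, 4946852261594986/2554106120188471], P' = [7567584304659448/2554106120188471 -3818355368242452/2554106120188471 8813661718639320/2554106120188471; -3818355368242452/2554106120188471 2482564770213224/2554106120188471 -4522167226359508/2554106120188471; 8813661718639320/2554106120188471 -4522167226359508/2554106120188471 14134278241759052/2554106120188471]

step 0: x̄ = F·x = [-6, 4, -2]
step 0: P̄ = F·P·Fᵀ + Q = [35 1 2; 1 48 -34; 2 -34 32]
step 0: y = z − H·x̄ = [-5, -8]
step 0: S = H·P̄·Hᵀ + R = [993 -415; -415 264]
step 0: K = P̄·Hᵀ·S⁻¹ = [-25909/89927 -39025/89927; -2134/89927 34115/89927; 4742/89927 -16390/89927]
step 0: x' = x̄ + K·y = [-97817/89927, 97458/89927, -72444/89927]
step 0: P' = (I − K·H)·P̄ = [596216/89927 -306852/89927 764456/89927; -306852/89927 177592/89927 -396316/89927; 764456/89927 -396316/89927 1123388/89927]
step 1: x̄ = F·x = [217691/89927, 488367/89927, -390550/89927]
step 1: P̄ = F·P·Fᵀ + Q = [12569363/89927 10384612/89927 -7801880/89927; 10384612/89927 10208171/89927 -7356184/89927; -7801880/89927 -7356184/89927 5909756/89927]
step 1: y = z − H·x̄ = [2418797/89927, -1344332/89927]
step 1: S = H·P̄·Hᵀ + R = [489138670/89927 -156019651/89927; -156019651/89927 54005899/89927]
step 1: K = P̄·Hᵀ·S⁻¹ = [-5525967557/23065843527 -5990585705/23065843527; -1149332644/23065843527 6617520761/23065843527; 2823919328/23065843527 1256726564/23065843527]
step 1: x' = x̄ + K·y = [-1080992152/7688614509, -1525498331/7688614509, -14335091522/7688614509]
step 1: P' = (I − K·H)·P̄ = [68646288248/23065843527 -34632889556/23065843527 79936325848/23065843527; -34632889556/23065843527 22494347048/23065843527 -41012958100/23065843527; 79936325848/23065843527 -41012958100/23065843527 128065780556/23065843527]
step 2: x̄ = F·x = [15203921683/2562871503, 191979794/7688614509, 889012358/7688614509]
step 2: P̄ = F·P·Fᵀ + Q = [159008103467/2562871503 363940654108/7688614509 -272666528696/7688614509; 363940654108/7688614509 1238717874731/23065843527 -848184013240/23065843527; -272666528696/7688614509 -848184013240/23065843527 733889031740/23065843527]
step 2: y = z − H·x̄ = [121144993153/7688614509, -16842180758/7688614509]
step 2: S = H·P̄·Hᵀ + R = [54504166577054/23065843527 -17786970743491/23065843527; -17786970743491/23065843527 6885509198987/23065843527]
step 2: K = P̄·Hᵀ·S⁻¹ = [-608506272652917/2554106120188471 -660351096522009/2554106120188471; -128698858067956/2554106120188471 731381771070041/2554106120188471; 314948691229904/2554106120188471 141944140670132/2554106120188471]
step 2: x' = x̄ + K·y = [7010567703508400/2554106120188471, -3566175605761708/2554106120188471, 4946852261594986/2554106120188471]
step 2: P' = (I − K·H)·P̄ = [7567584304659448/2554106120188471 -3818355368242452/2554106120188471 8813661718639320/2554106120188471; -3818355368242452/2554106120188471 2482564770213224/2554106120188471 -4522167226359508/2554106120188471; 8813661718639320/2554106120188471 -4522167226359508/2554106120188471 14134278241759052/2554106120188471]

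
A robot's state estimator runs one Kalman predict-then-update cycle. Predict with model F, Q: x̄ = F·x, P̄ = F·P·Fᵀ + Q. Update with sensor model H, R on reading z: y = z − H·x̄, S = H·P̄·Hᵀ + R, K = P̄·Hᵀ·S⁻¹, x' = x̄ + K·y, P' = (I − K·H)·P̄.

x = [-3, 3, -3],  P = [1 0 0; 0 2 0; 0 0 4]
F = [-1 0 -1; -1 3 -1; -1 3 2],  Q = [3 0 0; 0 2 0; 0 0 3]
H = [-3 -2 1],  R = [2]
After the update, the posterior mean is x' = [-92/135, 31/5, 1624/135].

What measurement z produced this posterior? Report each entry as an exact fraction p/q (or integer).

x̄ = F·x = [6, 15, 6]
P̄ = F·P·Fᵀ + Q = [8 5 -7; 5 25 11; -7 11 38]
S = H·P̄·Hᵀ + R = [270]
K = P̄·Hᵀ·S⁻¹ = [-41/270; -1/5; 37/270]
x' − x̄ = [-902/135, -44/5, 814/135] = K·y
y = (KᵀK)⁻¹·Kᵀ·(x' − x̄) = [44]
z = y + H·x̄ = [44] + [-42] = [2]

z = [2]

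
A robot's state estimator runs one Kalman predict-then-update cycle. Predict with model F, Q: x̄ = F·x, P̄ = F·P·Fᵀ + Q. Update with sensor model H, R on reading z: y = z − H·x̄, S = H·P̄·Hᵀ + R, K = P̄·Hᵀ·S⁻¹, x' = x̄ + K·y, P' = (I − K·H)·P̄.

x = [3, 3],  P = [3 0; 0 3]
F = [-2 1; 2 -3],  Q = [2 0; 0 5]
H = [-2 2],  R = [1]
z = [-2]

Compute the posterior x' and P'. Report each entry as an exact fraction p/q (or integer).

x̄ = F·x = [-3, -3]
P̄ = F·P·Fᵀ + Q = [17 -21; -21 44]
y = z − H·x̄ = [-2]
S = H·P̄·Hᵀ + R = [413]
K = P̄·Hᵀ·S⁻¹ = [-76/413; 130/413]
x' = x̄ + K·y = [-1087/413, -1499/413]
P' = (I − K·H)·P̄ = [1245/413 1207/413; 1207/413 1272/413]

x' = [-1087/413, -1499/413]
P' = [1245/413 1207/413; 1207/413 1272/413]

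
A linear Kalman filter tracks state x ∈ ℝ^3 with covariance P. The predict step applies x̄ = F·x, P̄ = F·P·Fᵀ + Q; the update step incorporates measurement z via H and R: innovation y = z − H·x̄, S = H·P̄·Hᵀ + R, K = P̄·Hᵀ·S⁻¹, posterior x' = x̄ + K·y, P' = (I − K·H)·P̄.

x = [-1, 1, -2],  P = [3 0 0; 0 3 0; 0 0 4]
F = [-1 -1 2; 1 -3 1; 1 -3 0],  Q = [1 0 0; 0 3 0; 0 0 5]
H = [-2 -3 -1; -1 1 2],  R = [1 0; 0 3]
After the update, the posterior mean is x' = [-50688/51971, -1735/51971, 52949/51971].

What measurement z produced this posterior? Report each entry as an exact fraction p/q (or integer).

z = [1, 3]

x̄ = F·x = [-4, -6, -4]
P̄ = F·P·Fᵀ + Q = [23 14 6; 14 37 30; 6 30 35]
S = H·P̄·Hᵀ + R = [833 -349; -349 271]
K = P̄·Hᵀ·S⁻¹ = [-24427/103942 -30307/103942; -8416/51971 5079/51971; -4321/103942 30489/103942]
x' − x̄ = [157196/51971, 310091/51971, 260833/51971] = K·y
y = (KᵀK)⁻¹·Kᵀ·(x' − x̄) = [-29, 13]
z = y + H·x̄ = [-29, 13] + [30, -10] = [1, 3]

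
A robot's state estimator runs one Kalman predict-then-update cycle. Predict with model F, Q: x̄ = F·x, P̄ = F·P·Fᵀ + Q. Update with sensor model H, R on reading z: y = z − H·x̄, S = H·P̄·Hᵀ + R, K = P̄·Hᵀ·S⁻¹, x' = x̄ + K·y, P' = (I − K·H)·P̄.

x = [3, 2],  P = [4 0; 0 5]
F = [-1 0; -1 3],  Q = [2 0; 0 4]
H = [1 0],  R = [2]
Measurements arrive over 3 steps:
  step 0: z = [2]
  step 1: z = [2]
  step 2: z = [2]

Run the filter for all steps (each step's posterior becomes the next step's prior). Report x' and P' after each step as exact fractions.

step 0: x' = [3/4, 11/2], P' = [3/2 1; 1 51]
step 1: x' = [1, 15], P' = [14/11 -6/11; -6/11 5039/11]
step 2: x' = [25/29, 1324/29], P' = [36/29 32/29; 32/29 119763/29]

step 0: x̄ = F·x = [-3, 3]
step 0: P̄ = F·P·Fᵀ + Q = [6 4; 4 53]
step 0: y = z − H·x̄ = [5]
step 0: S = H·P̄·Hᵀ + R = [8]
step 0: K = P̄·Hᵀ·S⁻¹ = [3/4; 1/2]
step 0: x' = x̄ + K·y = [3/4, 11/2]
step 0: P' = (I − K·H)·P̄ = [3/2 1; 1 51]
step 1: x̄ = F·x = [-3/4, 63/4]
step 1: P̄ = F·P·Fᵀ + Q = [7/2 -3/2; -3/2 917/2]
step 1: y = z − H·x̄ = [11/4]
step 1: S = H·P̄·Hᵀ + R = [11/2]
step 1: K = P̄·Hᵀ·S⁻¹ = [7/11; -3/11]
step 1: x' = x̄ + K·y = [1, 15]
step 1: P' = (I − K·H)·P̄ = [14/11 -6/11; -6/11 5039/11]
step 2: x̄ = F·x = [-1, 44]
step 2: P̄ = F·P·Fᵀ + Q = [36/11 32/11; 32/11 45445/11]
step 2: y = z − H·x̄ = [3]
step 2: S = H·P̄·Hᵀ + R = [58/11]
step 2: K = P̄·Hᵀ·S⁻¹ = [18/29; 16/29]
step 2: x' = x̄ + K·y = [25/29, 1324/29]
step 2: P' = (I − K·H)·P̄ = [36/29 32/29; 32/29 119763/29]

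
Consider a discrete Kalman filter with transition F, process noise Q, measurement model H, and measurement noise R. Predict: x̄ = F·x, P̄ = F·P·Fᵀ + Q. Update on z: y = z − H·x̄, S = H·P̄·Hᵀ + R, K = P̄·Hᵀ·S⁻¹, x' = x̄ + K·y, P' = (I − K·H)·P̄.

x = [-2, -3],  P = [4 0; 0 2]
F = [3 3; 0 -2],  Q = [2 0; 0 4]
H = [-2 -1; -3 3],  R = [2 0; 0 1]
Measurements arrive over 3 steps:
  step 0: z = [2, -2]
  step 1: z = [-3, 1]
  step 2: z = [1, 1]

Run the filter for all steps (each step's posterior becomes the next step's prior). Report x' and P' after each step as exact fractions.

step 0: x̄ = F·x = [-15, 6]
step 0: P̄ = F·P·Fᵀ + Q = [56 -12; -12 12]
step 0: y = z − H·x̄ = [-22, -65]
step 0: S = H·P̄·Hᵀ + R = [190 336; 336 829]
step 0: K = P̄·Hᵀ·S⁻¹ = [-7178/22307 -2580/22307; -7122/22307 4824/22307]
step 0: x' = x̄ + K·y = [-8989/22307, -23034/22307]
step 0: P' = (I − K·H)·P̄ = [5072/22307 4212/22307; 4212/22307 5820/22307]
step 1: x̄ = F·x = [-96069/22307, 46068/22307]
step 1: P̄ = F·P·Fᵀ + Q = [218458/22307 -60192/22307; -60192/22307 112508/22307]
step 1: y = z − H·x̄ = [-212991/22307, -404104/22307]
step 1: S = H·P̄·Hᵀ + R = [790186/22307 1153800/22307; 1153800/22307 4084457/22307]
step 1: K = P̄·Hᵀ·S⁻¹ = [-12870262/42502943 -5063250/42502943; -12677962/42502943 8972700/42502943]
step 1: x' = x̄ + K·y = [31564725/42502943, 46282038/42502943]
step 1: P' = (I − K·H)·P̄ = [9142758/42502943 7455008/42502943; 7455008/42502943 10445908/42502943]
step 2: x̄ = F·x = [233540289/42502943, -92564076/42502943]
step 2: P̄ = F·P·Fᵀ + Q = [395494024/42502943 -107405496/42502943; -107405496/42502943 211795404/42502943]
step 2: y = z − H·x̄ = [417019445/42502943, 1020816038/42502943]
step 2: S = H·P̄·Hᵀ + R = [1449155402/42502943 2059794420/42502943; 2059794420/42502943 7441406723/42502943]
step 2: K = P̄·Hᵀ·S⁻¹ = [-23283175036/76947632761 -9155826480/76947632761; -22939875966/76947632761 16251858540/76947632761]
step 2: x' = x̄ + K·y = [-25541263117/76947632761, -2324616102/76947632761]
step 2: P' = (I − K·H)·P̄ = [16539430744/76947632761 13487488584/76947632761; 13487488584/76947632761 18904774764/76947632761]

step 0: x' = [-8989/22307, -23034/22307], P' = [5072/22307 4212/22307; 4212/22307 5820/22307]
step 1: x' = [31564725/42502943, 46282038/42502943], P' = [9142758/42502943 7455008/42502943; 7455008/42502943 10445908/42502943]
step 2: x' = [-25541263117/76947632761, -2324616102/76947632761], P' = [16539430744/76947632761 13487488584/76947632761; 13487488584/76947632761 18904774764/76947632761]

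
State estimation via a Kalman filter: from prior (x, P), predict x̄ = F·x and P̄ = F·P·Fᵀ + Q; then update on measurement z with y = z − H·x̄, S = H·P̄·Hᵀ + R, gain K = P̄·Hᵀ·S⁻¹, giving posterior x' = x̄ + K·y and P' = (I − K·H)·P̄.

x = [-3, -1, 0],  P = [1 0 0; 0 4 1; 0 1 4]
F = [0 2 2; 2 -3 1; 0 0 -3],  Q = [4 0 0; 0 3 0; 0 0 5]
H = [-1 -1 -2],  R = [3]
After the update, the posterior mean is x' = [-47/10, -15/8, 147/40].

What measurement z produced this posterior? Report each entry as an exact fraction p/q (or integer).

x̄ = F·x = [-2, -3, 0]
P̄ = F·P·Fᵀ + Q = [44 -20 -30; -20 41 -3; -30 -3 41]
S = H·P̄·Hᵀ + R = [80]
K = P̄·Hᵀ·S⁻¹ = [9/20; -3/16; -49/80]
x' − x̄ = [-27/10, 9/8, 147/40] = K·y
y = (KᵀK)⁻¹·Kᵀ·(x' − x̄) = [-6]
z = y + H·x̄ = [-6] + [5] = [-1]

z = [-1]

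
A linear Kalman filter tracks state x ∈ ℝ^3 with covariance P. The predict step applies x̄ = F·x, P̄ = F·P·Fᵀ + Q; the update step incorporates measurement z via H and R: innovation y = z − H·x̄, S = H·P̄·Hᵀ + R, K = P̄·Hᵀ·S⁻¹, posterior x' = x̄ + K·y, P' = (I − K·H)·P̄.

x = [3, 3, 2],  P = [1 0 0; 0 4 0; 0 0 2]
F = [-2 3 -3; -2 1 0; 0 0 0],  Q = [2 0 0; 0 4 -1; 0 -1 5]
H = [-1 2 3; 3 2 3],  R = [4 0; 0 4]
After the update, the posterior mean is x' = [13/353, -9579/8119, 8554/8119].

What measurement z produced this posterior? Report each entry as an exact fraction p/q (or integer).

z = [1, 1]

x̄ = F·x = [-3, -3, 0]
P̄ = F·P·Fᵀ + Q = [60 16 0; 16 12 -1; 0 -1 5]
S = H·P̄·Hᵀ + R = [81 -35; -35 817]
K = P̄·Hᵀ·S⁻¹ = [-84/353 88/353; 1625/16238 1441/16238; 2769/16238 377/16238]
x' − x̄ = [1072/353, 14778/8119, 8554/8119] = K·y
y = (KᵀK)⁻¹·Kᵀ·(x' − x̄) = [4, 16]
z = y + H·x̄ = [4, 16] + [-3, -15] = [1, 1]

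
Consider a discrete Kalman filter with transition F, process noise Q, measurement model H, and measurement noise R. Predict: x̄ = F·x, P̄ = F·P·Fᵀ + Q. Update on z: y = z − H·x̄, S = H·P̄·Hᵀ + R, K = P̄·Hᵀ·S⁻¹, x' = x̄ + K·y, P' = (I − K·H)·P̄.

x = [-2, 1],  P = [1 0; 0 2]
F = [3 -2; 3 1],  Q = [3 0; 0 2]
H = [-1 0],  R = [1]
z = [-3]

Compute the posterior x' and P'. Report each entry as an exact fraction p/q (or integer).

x' = [52/21, -50/21]
P' = [20/21 5/21; 5/21 248/21]

x̄ = F·x = [-8, -5]
P̄ = F·P·Fᵀ + Q = [20 5; 5 13]
y = z − H·x̄ = [-11]
S = H·P̄·Hᵀ + R = [21]
K = P̄·Hᵀ·S⁻¹ = [-20/21; -5/21]
x' = x̄ + K·y = [52/21, -50/21]
P' = (I − K·H)·P̄ = [20/21 5/21; 5/21 248/21]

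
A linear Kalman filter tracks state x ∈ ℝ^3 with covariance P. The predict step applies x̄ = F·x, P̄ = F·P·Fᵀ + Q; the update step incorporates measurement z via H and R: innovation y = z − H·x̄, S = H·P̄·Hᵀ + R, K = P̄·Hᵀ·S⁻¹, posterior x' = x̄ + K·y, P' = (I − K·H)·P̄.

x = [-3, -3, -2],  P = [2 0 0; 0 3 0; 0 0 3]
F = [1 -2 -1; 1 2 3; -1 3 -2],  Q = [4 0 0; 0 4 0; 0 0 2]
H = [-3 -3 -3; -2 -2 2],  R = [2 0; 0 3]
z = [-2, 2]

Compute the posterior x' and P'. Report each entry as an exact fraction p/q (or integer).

x̄ = F·x = [5, -15, -2]
P̄ = F·P·Fᵀ + Q = [21 -19 -14; -19 45 -2; -14 -2 43]
y = z − H·x̄ = [-38, -14]
S = H·P̄·Hᵀ + R = [353 -90; -90 415]
K = P̄·Hᵀ·S⁻¹ = [2412/27679 -8056/138395; -6984/27679 -26248/138395; -4599/27679 34364/138395]
x' = x̄ + K·y = [346479/138395, -381493/138395, 115924/138395]
P' = (I − K·H)·P̄ = [2214343/138395 -2212321/138395 -10062/138395; -2212321/138395 2243647/138395 -8046/138395; -10062/138395 -8046/138395 33438/138395]

x' = [346479/138395, -381493/138395, 115924/138395]
P' = [2214343/138395 -2212321/138395 -10062/138395; -2212321/138395 2243647/138395 -8046/138395; -10062/138395 -8046/138395 33438/138395]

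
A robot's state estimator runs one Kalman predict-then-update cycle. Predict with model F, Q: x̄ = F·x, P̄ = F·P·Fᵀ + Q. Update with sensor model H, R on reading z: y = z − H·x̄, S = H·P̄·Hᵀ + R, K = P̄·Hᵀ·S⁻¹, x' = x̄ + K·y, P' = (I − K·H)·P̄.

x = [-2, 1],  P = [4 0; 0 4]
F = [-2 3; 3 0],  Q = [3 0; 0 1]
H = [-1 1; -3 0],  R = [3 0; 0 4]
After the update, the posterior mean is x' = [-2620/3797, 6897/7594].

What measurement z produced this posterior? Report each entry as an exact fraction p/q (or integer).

x̄ = F·x = [7, -6]
P̄ = F·P·Fᵀ + Q = [55 -24; -24 37]
S = H·P̄·Hᵀ + R = [143 237; 237 499]
K = P̄·Hᵀ·S⁻¹ = [-79/3797 -1218/3797; 13375/15188 -4161/15188]
x' − x̄ = [-29199/3797, 52461/7594] = K·y
y = (KᵀK)⁻¹·Kᵀ·(x' − x̄) = [15, 23]
z = y + H·x̄ = [15, 23] + [-13, -21] = [2, 2]

z = [2, 2]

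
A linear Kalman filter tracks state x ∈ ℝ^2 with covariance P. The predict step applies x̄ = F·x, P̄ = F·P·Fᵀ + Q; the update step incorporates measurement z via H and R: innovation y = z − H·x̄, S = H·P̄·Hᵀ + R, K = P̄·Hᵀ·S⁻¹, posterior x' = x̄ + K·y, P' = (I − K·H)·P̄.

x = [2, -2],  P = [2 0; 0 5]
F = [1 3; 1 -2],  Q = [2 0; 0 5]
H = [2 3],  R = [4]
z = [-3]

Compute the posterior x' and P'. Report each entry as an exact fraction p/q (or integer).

x̄ = F·x = [-4, 6]
P̄ = F·P·Fᵀ + Q = [49 -28; -28 27]
y = z − H·x̄ = [-13]
S = H·P̄·Hᵀ + R = [107]
K = P̄·Hᵀ·S⁻¹ = [14/107; 25/107]
x' = x̄ + K·y = [-610/107, 317/107]
P' = (I − K·H)·P̄ = [5047/107 -3346/107; -3346/107 2264/107]

x' = [-610/107, 317/107]
P' = [5047/107 -3346/107; -3346/107 2264/107]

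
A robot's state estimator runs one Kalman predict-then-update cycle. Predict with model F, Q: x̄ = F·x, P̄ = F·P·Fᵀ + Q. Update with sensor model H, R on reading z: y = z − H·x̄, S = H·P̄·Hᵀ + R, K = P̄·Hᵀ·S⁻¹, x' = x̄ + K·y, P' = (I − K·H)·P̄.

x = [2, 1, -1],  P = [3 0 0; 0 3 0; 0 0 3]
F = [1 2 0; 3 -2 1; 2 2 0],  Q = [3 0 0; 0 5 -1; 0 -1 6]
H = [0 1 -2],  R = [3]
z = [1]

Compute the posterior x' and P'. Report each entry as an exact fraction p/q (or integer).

x' = [7/5, 82/15, 7/3]
P' = [393/50 331/50 37/10; 331/50 5681/150 557/30; 37/10 557/30 59/6]

x̄ = F·x = [4, 3, 6]
P̄ = F·P·Fᵀ + Q = [18 -3 18; -3 47 5; 18 5 30]
y = z − H·x̄ = [10]
S = H·P̄·Hᵀ + R = [150]
K = P̄·Hᵀ·S⁻¹ = [-13/50; 37/150; -11/30]
x' = x̄ + K·y = [7/5, 82/15, 7/3]
P' = (I − K·H)·P̄ = [393/50 331/50 37/10; 331/50 5681/150 557/30; 37/10 557/30 59/6]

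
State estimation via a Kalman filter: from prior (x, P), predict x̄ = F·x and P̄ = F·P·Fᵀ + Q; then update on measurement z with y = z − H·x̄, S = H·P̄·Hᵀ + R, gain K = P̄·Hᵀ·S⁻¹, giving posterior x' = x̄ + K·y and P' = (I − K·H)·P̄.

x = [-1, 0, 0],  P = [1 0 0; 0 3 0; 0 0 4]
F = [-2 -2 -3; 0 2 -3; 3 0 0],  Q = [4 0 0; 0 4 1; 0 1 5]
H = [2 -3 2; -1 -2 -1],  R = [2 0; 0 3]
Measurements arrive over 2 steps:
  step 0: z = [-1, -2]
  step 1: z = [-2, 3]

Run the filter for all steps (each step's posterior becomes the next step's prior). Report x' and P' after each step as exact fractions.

step 0: x̄ = F·x = [2, 0, -3]
step 0: P̄ = F·P·Fᵀ + Q = [56 24 -6; 24 52 1; -6 1 14]
step 0: y = z − H·x̄ = [1, -3]
step 0: S = H·P̄·Hᵀ + R = [402 171; 171 369]
step 0: K = P̄·Hᵀ·S⁻¹ = [3010/13233 -14728/39699; -1895/13233 -3748/13233; 241/4411 -2081/39699]
step 0: x' = x̄ + K·y = [44204/13233, 9349/13233, -36895/13233]
step 0: P' = (I − K·H)·P̄ = [526960/39699 1116/4411 -502864/39699; 1116/4411 3754/13233 388/13233; -502864/39699 388/13233 506779/39699]
step 1: x̄ = F·x = [1193/4411, 129383/13233, 44204/4411]
step 1: P̄ = F·P·Fᵀ + Q = [932647/39699 162067/4411 434584/13233; 162067/4411 1583629/13233 513971/4411; 434584/13233 513971/4411 549015/4411]
step 1: y = z − H·x̄ = [29767/4411, 434656/13233]
step 1: S = H·P̄·Hᵀ + R = [3750421/39699 5458408/39699; 5458408/39699 51941299/39699]
step 1: K = P̄·Hᵀ·S⁻¹ = [2506477247/12469396255 -1500611649/12469396255; -350171423/2493879251 -711543868/2493879251; 946111311/12469396255 -3819592137/12469396255]
step 1: x' = x̄ + K·y = [-29002566544/12469396255, -1351310406/2493879251, 5884653703/12469396255]
step 1: P' = (I − K·H)·P̄ = [92014524043/12469396255 114020440/2493879251 -88652893496/12469396255; 114020440/2493879251 709943722/2493879251 600723720/2493879251; -88652893496/12469396255 600723720/2493879251 94104432707/12469396255]

step 0: x' = [44204/13233, 9349/13233, -36895/13233], P' = [526960/39699 1116/4411 -502864/39699; 1116/4411 3754/13233 388/13233; -502864/39699 388/13233 506779/39699]
step 1: x' = [-29002566544/12469396255, -1351310406/2493879251, 5884653703/12469396255], P' = [92014524043/12469396255 114020440/2493879251 -88652893496/12469396255; 114020440/2493879251 709943722/2493879251 600723720/2493879251; -88652893496/12469396255 600723720/2493879251 94104432707/12469396255]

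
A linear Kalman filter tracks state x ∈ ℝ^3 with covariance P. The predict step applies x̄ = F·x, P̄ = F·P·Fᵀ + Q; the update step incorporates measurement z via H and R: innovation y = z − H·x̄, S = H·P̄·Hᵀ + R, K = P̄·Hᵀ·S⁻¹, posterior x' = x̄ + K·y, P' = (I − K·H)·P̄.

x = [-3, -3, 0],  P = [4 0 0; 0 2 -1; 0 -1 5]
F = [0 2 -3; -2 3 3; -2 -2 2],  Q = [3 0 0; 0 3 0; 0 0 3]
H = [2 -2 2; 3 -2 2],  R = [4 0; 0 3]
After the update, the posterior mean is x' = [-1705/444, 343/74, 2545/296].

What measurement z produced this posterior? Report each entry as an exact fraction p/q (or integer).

x̄ = F·x = [-6, -3, 12]
P̄ = F·P·Fᵀ + Q = [68 -30 -48; -30 64 34; -48 34 55]
S = H·P̄·Hᵀ + R = [336 432; 432 603]
K = P̄·Hᵀ·S⁻¹ = [-341/444 92/111; -35/74 10/111; 213/296 -76/111]
x' − x̄ = [959/444, 565/74, -1007/296] = K·y
y = (KᵀK)⁻¹·Kᵀ·(x' − x̄) = [-19, -15]
z = y + H·x̄ = [-19, -15] + [18, 12] = [-1, -3]

z = [-1, -3]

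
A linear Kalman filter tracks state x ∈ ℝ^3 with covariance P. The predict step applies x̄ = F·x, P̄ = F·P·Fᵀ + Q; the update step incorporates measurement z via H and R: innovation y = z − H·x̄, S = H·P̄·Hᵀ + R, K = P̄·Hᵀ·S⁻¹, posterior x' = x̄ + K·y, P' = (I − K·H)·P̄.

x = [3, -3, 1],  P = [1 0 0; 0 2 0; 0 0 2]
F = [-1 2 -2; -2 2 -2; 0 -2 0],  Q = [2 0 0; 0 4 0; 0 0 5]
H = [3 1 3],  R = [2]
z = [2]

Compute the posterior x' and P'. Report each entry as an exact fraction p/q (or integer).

x' = [-949/230, -773/115, 1597/230]
P' = [1769/230 693/115 -2197/230; 693/115 1302/115 -1109/115; -2197/230 -1109/115 2941/230]

x̄ = F·x = [-11, -14, 6]
P̄ = F·P·Fᵀ + Q = [19 18 -8; 18 24 -8; -8 -8 13]
y = z − H·x̄ = [31]
S = H·P̄·Hᵀ + R = [230]
K = P̄·Hᵀ·S⁻¹ = [51/230; 27/115; 7/230]
x' = x̄ + K·y = [-949/230, -773/115, 1597/230]
P' = (I − K·H)·P̄ = [1769/230 693/115 -2197/230; 693/115 1302/115 -1109/115; -2197/230 -1109/115 2941/230]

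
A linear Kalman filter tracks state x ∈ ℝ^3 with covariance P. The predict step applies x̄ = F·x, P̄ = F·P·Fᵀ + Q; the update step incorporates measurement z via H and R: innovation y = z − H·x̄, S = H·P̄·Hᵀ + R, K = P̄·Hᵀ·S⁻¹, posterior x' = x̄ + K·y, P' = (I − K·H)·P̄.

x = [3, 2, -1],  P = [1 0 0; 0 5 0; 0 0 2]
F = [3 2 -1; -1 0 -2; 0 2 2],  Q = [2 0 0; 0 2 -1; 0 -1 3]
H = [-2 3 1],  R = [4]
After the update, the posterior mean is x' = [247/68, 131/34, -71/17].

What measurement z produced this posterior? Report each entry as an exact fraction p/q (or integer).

z = [1]

x̄ = F·x = [14, -1, 2]
P̄ = F·P·Fᵀ + Q = [33 1 16; 1 11 -9; 16 -9 31]
S = H·P̄·Hᵀ + R = [136]
K = P̄·Hᵀ·S⁻¹ = [-47/136; 11/68; -7/34]
x' − x̄ = [-705/68, 165/34, -105/17] = K·y
y = (KᵀK)⁻¹·Kᵀ·(x' − x̄) = [30]
z = y + H·x̄ = [30] + [-29] = [1]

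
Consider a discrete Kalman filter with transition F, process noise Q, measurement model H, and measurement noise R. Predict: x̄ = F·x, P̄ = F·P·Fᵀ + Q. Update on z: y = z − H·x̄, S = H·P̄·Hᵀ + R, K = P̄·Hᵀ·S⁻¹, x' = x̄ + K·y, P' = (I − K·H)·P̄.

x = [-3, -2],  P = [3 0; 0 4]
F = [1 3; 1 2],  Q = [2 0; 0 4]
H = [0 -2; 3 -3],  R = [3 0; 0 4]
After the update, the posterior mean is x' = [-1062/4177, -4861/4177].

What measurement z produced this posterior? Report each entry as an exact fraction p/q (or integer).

x̄ = F·x = [-9, -7]
P̄ = F·P·Fᵀ + Q = [41 27; 27 23]
S = H·P̄·Hᵀ + R = [95 -24; -24 94]
K = P̄·Hᵀ·S⁻¹ = [-2034/4177 1347/4177; -2018/4177 18/4177]
x' − x̄ = [36531/4177, 24378/4177] = K·y
y = (KᵀK)⁻¹·Kᵀ·(x' − x̄) = [-12, 9]
z = y + H·x̄ = [-12, 9] + [14, -6] = [2, 3]

z = [2, 3]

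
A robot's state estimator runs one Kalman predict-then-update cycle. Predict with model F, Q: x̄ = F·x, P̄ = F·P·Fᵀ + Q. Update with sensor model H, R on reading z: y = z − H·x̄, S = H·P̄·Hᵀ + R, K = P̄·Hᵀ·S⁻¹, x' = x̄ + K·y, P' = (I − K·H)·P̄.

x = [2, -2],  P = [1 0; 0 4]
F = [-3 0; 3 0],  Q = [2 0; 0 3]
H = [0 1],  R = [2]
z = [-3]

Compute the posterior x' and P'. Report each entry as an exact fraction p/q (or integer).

x̄ = F·x = [-6, 6]
P̄ = F·P·Fᵀ + Q = [11 -9; -9 12]
y = z − H·x̄ = [-9]
S = H·P̄·Hᵀ + R = [14]
K = P̄·Hᵀ·S⁻¹ = [-9/14; 6/7]
x' = x̄ + K·y = [-3/14, -12/7]
P' = (I − K·H)·P̄ = [73/14 -9/7; -9/7 12/7]

x' = [-3/14, -12/7]
P' = [73/14 -9/7; -9/7 12/7]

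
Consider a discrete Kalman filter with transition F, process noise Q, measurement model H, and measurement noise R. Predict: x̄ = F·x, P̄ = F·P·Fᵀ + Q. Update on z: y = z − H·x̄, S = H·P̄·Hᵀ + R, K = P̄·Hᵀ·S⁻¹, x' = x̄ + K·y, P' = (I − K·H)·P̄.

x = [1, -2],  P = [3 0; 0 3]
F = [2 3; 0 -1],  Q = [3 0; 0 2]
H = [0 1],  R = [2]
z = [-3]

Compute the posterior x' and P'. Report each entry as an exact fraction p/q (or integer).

x' = [17/7, -11/7]
P' = [213/7 -18/7; -18/7 10/7]

x̄ = F·x = [-4, 2]
P̄ = F·P·Fᵀ + Q = [42 -9; -9 5]
y = z − H·x̄ = [-5]
S = H·P̄·Hᵀ + R = [7]
K = P̄·Hᵀ·S⁻¹ = [-9/7; 5/7]
x' = x̄ + K·y = [17/7, -11/7]
P' = (I − K·H)·P̄ = [213/7 -18/7; -18/7 10/7]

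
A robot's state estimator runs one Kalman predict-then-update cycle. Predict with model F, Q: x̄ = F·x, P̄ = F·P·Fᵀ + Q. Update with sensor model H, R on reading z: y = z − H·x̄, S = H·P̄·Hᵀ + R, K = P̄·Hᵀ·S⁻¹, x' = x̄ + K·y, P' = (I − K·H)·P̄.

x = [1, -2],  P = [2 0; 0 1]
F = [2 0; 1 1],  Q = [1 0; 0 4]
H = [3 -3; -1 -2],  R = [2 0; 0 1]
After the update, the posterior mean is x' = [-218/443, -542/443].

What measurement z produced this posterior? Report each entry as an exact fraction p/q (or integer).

z = [2, 3]

x̄ = F·x = [2, -1]
P̄ = F·P·Fᵀ + Q = [9 4; 4 7]
S = H·P̄·Hᵀ + R = [74 3; 3 54]
K = P̄·Hᵀ·S⁻¹ = [287/1329 -1303/3987; -48/443 -145/443]
x' − x̄ = [-1104/443, -99/443] = K·y
y = (KᵀK)⁻¹·Kᵀ·(x' − x̄) = [-7, 3]
z = y + H·x̄ = [-7, 3] + [9, 0] = [2, 3]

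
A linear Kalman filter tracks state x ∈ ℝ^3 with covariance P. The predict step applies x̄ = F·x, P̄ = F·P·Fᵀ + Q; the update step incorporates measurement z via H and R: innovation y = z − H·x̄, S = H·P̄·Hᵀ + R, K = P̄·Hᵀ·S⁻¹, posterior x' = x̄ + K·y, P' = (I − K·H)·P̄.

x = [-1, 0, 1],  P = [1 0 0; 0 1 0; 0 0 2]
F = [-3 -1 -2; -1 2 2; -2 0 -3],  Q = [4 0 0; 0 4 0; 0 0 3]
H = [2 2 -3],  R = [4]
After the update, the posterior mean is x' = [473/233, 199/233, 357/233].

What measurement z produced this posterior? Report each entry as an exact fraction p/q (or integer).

x̄ = F·x = [1, 3, -1]
P̄ = F·P·Fᵀ + Q = [22 -7 18; -7 17 -10; 18 -10 25]
S = H·P̄·Hᵀ + R = [233]
K = P̄·Hᵀ·S⁻¹ = [-24/233; 50/233; -59/233]
x' − x̄ = [240/233, -500/233, 590/233] = K·y
y = (KᵀK)⁻¹·Kᵀ·(x' − x̄) = [-10]
z = y + H·x̄ = [-10] + [11] = [1]

z = [1]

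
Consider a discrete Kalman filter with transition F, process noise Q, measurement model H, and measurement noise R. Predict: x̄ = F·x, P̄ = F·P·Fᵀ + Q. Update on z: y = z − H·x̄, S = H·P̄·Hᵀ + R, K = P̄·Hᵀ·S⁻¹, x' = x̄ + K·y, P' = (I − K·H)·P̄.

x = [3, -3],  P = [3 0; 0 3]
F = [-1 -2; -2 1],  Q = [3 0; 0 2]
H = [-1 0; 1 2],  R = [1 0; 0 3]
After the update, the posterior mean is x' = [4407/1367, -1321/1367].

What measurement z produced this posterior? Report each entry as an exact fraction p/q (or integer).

x̄ = F·x = [3, -9]
P̄ = F·P·Fᵀ + Q = [18 0; 0 17]
S = H·P̄·Hᵀ + R = [19 -18; -18 89]
K = P̄·Hᵀ·S⁻¹ = [-1278/1367 18/1367; 612/1367 646/1367]
x' − x̄ = [306/1367, 10982/1367] = K·y
y = (KᵀK)⁻¹·Kᵀ·(x' − x̄) = [0, 17]
z = y + H·x̄ = [0, 17] + [-3, -15] = [-3, 2]

z = [-3, 2]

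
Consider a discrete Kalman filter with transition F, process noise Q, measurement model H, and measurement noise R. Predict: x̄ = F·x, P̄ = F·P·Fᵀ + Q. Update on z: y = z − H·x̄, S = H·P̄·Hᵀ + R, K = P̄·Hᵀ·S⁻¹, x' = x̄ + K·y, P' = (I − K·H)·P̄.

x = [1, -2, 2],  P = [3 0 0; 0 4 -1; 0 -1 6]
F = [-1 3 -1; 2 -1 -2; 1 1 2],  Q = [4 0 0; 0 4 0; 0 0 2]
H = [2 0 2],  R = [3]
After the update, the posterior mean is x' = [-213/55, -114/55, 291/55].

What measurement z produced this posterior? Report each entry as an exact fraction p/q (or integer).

x̄ = F·x = [-9, 0, 3]
P̄ = F·P·Fᵀ + Q = [55 -1 -8; -1 40 -18; -8 -18 29]
S = H·P̄·Hᵀ + R = [275]
K = P̄·Hᵀ·S⁻¹ = [94/275; -38/275; 42/275]
x' − x̄ = [282/55, -114/55, 126/55] = K·y
y = (KᵀK)⁻¹·Kᵀ·(x' − x̄) = [15]
z = y + H·x̄ = [15] + [-12] = [3]

z = [3]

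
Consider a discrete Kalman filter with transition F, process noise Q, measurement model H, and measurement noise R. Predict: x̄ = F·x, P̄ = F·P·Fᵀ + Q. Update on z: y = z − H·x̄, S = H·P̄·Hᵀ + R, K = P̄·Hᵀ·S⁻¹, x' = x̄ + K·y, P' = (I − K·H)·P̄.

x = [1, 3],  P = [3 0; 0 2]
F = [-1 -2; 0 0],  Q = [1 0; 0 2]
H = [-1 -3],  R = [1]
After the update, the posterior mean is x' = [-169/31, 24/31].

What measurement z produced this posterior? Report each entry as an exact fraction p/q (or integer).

x̄ = F·x = [-7, 0]
P̄ = F·P·Fᵀ + Q = [12 0; 0 2]
S = H·P̄·Hᵀ + R = [31]
K = P̄·Hᵀ·S⁻¹ = [-12/31; -6/31]
x' − x̄ = [48/31, 24/31] = K·y
y = (KᵀK)⁻¹·Kᵀ·(x' − x̄) = [-4]
z = y + H·x̄ = [-4] + [7] = [3]

z = [3]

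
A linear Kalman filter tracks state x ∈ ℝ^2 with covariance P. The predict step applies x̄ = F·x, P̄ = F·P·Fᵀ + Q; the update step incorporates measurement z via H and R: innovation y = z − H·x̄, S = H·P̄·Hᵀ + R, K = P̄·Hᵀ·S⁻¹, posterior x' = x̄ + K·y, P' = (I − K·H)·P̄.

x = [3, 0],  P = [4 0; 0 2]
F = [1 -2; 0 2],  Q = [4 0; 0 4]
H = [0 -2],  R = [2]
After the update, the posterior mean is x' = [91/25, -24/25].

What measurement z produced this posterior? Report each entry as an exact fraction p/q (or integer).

x̄ = F·x = [3, 0]
P̄ = F·P·Fᵀ + Q = [16 -8; -8 12]
S = H·P̄·Hᵀ + R = [50]
K = P̄·Hᵀ·S⁻¹ = [8/25; -12/25]
x' − x̄ = [16/25, -24/25] = K·y
y = (KᵀK)⁻¹·Kᵀ·(x' − x̄) = [2]
z = y + H·x̄ = [2] + [0] = [2]

z = [2]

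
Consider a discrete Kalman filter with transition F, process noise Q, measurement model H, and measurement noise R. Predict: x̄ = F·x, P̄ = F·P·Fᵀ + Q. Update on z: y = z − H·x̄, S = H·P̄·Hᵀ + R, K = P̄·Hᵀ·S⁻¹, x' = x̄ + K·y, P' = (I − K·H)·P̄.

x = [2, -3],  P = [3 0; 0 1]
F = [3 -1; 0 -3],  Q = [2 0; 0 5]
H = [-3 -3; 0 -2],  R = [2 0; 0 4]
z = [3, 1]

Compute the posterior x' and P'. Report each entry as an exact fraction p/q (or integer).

x' = [-2153/2786, -1405/8358]
P' = [1527/1393 -1231/1393; -1231/1393 3727/4179]

x̄ = F·x = [9, 9]
P̄ = F·P·Fᵀ + Q = [30 3; 3 14]
y = z − H·x̄ = [57, 19]
S = H·P̄·Hᵀ + R = [452 102; 102 60]
K = P̄·Hᵀ·S⁻¹ = [-444/1393 1231/2786; -17/1393 -3727/8358]
x' = x̄ + K·y = [-2153/2786, -1405/8358]
P' = (I − K·H)·P̄ = [1527/1393 -1231/1393; -1231/1393 3727/4179]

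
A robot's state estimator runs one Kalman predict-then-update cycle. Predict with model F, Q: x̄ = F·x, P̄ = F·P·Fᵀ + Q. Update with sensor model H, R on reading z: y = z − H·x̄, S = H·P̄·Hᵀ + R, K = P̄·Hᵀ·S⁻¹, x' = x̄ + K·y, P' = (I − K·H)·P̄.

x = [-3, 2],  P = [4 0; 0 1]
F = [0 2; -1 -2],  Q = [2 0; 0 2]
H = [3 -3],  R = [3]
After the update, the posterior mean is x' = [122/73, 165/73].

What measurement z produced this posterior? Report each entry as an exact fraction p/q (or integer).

z = [-2]

x̄ = F·x = [4, -1]
P̄ = F·P·Fᵀ + Q = [6 -4; -4 10]
S = H·P̄·Hᵀ + R = [219]
K = P̄·Hᵀ·S⁻¹ = [10/73; -14/73]
x' − x̄ = [-170/73, 238/73] = K·y
y = (KᵀK)⁻¹·Kᵀ·(x' − x̄) = [-17]
z = y + H·x̄ = [-17] + [15] = [-2]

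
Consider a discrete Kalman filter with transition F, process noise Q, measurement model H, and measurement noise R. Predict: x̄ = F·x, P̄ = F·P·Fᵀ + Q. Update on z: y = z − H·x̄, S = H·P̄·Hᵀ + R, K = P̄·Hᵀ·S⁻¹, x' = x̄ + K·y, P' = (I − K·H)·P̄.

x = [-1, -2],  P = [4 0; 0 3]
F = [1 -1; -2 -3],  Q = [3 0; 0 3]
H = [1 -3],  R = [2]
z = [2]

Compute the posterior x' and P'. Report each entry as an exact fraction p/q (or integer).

x' = [17/12, -13/84]
P' = [593/60 197/60; 197/60 551/420]

x̄ = F·x = [1, 8]
P̄ = F·P·Fᵀ + Q = [10 1; 1 46]
y = z − H·x̄ = [25]
S = H·P̄·Hᵀ + R = [420]
K = P̄·Hᵀ·S⁻¹ = [1/60; -137/420]
x' = x̄ + K·y = [17/12, -13/84]
P' = (I − K·H)·P̄ = [593/60 197/60; 197/60 551/420]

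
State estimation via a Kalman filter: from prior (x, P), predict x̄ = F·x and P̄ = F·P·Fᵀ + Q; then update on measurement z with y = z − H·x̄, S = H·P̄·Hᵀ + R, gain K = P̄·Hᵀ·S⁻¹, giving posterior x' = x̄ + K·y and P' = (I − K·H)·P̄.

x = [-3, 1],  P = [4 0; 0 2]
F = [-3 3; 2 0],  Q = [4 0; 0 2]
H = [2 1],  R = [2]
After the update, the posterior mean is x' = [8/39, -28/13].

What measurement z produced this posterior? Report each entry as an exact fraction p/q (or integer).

z = [-2]

x̄ = F·x = [12, -6]
P̄ = F·P·Fᵀ + Q = [58 -24; -24 18]
S = H·P̄·Hᵀ + R = [156]
K = P̄·Hᵀ·S⁻¹ = [23/39; -5/26]
x' − x̄ = [-460/39, 50/13] = K·y
y = (KᵀK)⁻¹·Kᵀ·(x' − x̄) = [-20]
z = y + H·x̄ = [-20] + [18] = [-2]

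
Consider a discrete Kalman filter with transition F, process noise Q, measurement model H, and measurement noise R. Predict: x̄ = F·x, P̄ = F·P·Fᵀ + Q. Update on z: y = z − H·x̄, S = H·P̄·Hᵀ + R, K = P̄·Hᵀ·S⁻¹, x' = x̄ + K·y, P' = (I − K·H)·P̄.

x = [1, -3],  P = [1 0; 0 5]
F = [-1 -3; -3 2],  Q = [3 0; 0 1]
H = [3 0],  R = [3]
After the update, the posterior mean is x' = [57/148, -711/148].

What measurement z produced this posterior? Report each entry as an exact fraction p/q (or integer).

z = [1]

x̄ = F·x = [8, -9]
P̄ = F·P·Fᵀ + Q = [49 -27; -27 30]
S = H·P̄·Hᵀ + R = [444]
K = P̄·Hᵀ·S⁻¹ = [49/148; -27/148]
x' − x̄ = [-1127/148, 621/148] = K·y
y = (KᵀK)⁻¹·Kᵀ·(x' − x̄) = [-23]
z = y + H·x̄ = [-23] + [24] = [1]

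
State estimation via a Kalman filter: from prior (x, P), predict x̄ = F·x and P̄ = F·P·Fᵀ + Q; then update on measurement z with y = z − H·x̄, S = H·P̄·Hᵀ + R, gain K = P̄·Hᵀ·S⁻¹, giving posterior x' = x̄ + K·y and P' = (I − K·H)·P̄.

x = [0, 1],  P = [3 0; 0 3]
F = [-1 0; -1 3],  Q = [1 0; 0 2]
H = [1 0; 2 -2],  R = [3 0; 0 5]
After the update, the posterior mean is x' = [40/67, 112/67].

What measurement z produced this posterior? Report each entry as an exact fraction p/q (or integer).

z = [1, -2]

x̄ = F·x = [0, 3]
P̄ = F·P·Fᵀ + Q = [4 3; 3 32]
S = H·P̄·Hᵀ + R = [7 2; 2 125]
K = P̄·Hᵀ·S⁻¹ = [496/871 6/871; 491/871 -412/871]
x' − x̄ = [40/67, -89/67] = K·y
y = (KᵀK)⁻¹·Kᵀ·(x' − x̄) = [1, 4]
z = y + H·x̄ = [1, 4] + [0, -6] = [1, -2]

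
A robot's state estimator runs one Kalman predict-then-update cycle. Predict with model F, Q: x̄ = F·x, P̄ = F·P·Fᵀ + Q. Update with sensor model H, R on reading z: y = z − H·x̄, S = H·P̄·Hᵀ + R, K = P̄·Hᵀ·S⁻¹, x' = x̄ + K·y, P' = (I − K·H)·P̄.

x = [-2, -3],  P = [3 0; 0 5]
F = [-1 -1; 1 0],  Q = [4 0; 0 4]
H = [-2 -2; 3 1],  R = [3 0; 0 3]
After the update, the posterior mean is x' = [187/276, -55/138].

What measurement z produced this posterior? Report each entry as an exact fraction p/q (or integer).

x̄ = F·x = [5, -2]
P̄ = F·P·Fᵀ + Q = [12 -3; -3 7]
S = H·P̄·Hᵀ + R = [55 -62; -62 100]
K = P̄·Hᵀ·S⁻¹ = [41/276 233/552; -77/138 -101/276]
x' − x̄ = [-1193/276, 221/138] = K·y
y = (KᵀK)⁻¹·Kᵀ·(x' − x̄) = [5, -12]
z = y + H·x̄ = [5, -12] + [-6, 13] = [-1, 1]

z = [-1, 1]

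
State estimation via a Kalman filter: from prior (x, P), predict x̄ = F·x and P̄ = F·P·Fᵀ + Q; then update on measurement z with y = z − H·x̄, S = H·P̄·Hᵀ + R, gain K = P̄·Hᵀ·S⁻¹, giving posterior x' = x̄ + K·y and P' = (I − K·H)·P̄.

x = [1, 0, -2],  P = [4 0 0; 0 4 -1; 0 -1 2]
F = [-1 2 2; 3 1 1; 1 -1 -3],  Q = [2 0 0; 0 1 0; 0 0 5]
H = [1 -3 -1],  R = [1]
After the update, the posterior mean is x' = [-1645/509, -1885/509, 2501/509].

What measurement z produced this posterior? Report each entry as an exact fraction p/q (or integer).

z = [3]

x̄ = F·x = [-5, 1, 7]
P̄ = F·P·Fᵀ + Q = [22 -4 -16; -4 41 6; -16 6 25]
S = H·P̄·Hᵀ + R = [509]
K = P̄·Hᵀ·S⁻¹ = [50/509; -133/509; -59/509]
x' − x̄ = [900/509, -2394/509, -1062/509] = K·y
y = (KᵀK)⁻¹·Kᵀ·(x' − x̄) = [18]
z = y + H·x̄ = [18] + [-15] = [3]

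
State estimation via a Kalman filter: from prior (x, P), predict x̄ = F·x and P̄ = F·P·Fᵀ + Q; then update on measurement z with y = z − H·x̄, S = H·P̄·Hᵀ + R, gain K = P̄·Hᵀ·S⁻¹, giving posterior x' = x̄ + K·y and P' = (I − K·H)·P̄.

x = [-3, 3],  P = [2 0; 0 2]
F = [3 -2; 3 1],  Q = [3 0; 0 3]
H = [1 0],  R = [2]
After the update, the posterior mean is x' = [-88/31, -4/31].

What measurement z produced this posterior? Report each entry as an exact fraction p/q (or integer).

x̄ = F·x = [-15, -6]
P̄ = F·P·Fᵀ + Q = [29 14; 14 23]
S = H·P̄·Hᵀ + R = [31]
K = P̄·Hᵀ·S⁻¹ = [29/31; 14/31]
x' − x̄ = [377/31, 182/31] = K·y
y = (KᵀK)⁻¹·Kᵀ·(x' − x̄) = [13]
z = y + H·x̄ = [13] + [-15] = [-2]

z = [-2]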